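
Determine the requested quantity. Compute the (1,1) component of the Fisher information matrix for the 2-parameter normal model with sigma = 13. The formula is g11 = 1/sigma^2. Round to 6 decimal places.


For the 2-parameter normal family, the Fisher metric has:
  g11 = 1/sigma^2, g22 = 2/sigma^2.
sigma = 13, sigma^2 = 169.
g11 = 0.005917

0.005917


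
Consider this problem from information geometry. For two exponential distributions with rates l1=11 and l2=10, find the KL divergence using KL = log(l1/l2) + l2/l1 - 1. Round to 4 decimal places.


KL divergence for exponential family:
KL = log(l1/l2) + l2/l1 - 1.
log(11/10) = 0.09531.
10/11 = 0.909091.
KL = 0.09531 + 0.909091 - 1 = 0.0044

0.0044


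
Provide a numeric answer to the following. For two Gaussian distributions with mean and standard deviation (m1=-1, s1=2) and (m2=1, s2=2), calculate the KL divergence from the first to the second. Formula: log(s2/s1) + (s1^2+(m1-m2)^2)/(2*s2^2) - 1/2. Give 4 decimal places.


KL divergence between normal distributions:
KL = log(s2/s1) + (s1^2 + (m1-m2)^2)/(2*s2^2) - 1/2.
log(2/2) = 0.0.
(2^2 + (-1-1)^2)/(2*2^2) = (4 + 4)/8 = 1.0.
KL = 0.0 + 1.0 - 0.5 = 0.5000

0.5000


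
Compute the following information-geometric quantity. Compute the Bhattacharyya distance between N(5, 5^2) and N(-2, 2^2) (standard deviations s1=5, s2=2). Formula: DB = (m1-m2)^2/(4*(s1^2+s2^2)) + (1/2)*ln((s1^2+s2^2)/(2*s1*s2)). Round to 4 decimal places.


Bhattacharyya distance between two Gaussians:
DB = (m1-m2)^2/(4*(s1^2+s2^2)) + (1/2)*ln((s1^2+s2^2)/(2*s1*s2)).
(m1-m2)^2 = (7)^2 = 49.
s1^2+s2^2 = 25 + 4 = 29.
term1 = 49/116 = 0.422414.
term2 = 0.5*ln(29/20.0) = 0.185782.
DB = 0.422414 + 0.185782 = 0.6082

0.6082


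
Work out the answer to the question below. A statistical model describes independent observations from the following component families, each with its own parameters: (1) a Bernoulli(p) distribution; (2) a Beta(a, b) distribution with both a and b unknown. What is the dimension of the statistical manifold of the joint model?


The dimension of a statistical manifold equals the number of free
(independent) real parameters of the model. For a product of independent
blocks the parameter counts add.
- Bernoulli (p): 1.
- Beta (a, b): 2.
Total = 1 + 2 = 3.
Dimension = 3

3


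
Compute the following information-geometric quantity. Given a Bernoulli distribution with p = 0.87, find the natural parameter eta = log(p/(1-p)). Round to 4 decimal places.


Natural parameter for Bernoulli: eta = log(p/(1-p)).
p = 0.87, 1-p = 0.13.
p/(1-p) = 6.692308.
eta = log(6.692308) = 1.9010

1.9010


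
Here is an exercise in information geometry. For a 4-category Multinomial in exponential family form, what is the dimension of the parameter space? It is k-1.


Exponential family dimension calculation:
For Multinomial with k=4 categories, dim = k-1 = 3.

3


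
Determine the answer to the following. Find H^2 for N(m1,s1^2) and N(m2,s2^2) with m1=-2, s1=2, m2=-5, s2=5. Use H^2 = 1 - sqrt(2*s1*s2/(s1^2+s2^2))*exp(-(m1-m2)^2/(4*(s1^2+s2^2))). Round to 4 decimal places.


Squared Hellinger distance for Gaussians:
H^2 = 1 - sqrt(2*s1*s2/(s1^2+s2^2)) * exp(-(m1-m2)^2/(4*(s1^2+s2^2))).
s1^2 = 4, s2^2 = 25, s1^2+s2^2 = 29.
sqrt(2*2*5/(29)) = 0.830455.
(m1-m2)^2 = (3)^2 = 9.
exp(-9/(4*29)) = exp(-0.077586) = 0.925347.
H^2 = 1 - 0.830455*0.925347 = 0.2315

0.2315


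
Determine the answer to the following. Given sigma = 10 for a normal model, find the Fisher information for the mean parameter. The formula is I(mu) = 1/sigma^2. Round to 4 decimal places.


The Fisher information for the mean of a normal distribution is I(mu) = 1/sigma^2.
sigma = 10, so sigma^2 = 100.
I(mu) = 1/100 = 0.0100

0.0100


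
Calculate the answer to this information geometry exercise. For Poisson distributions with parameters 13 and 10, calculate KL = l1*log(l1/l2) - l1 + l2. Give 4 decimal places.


KL divergence for Poisson:
KL = l1*log(l1/l2) - l1 + l2.
l1 = 13, l2 = 10.
log(13/10) = 0.262364.
l1*log(l1/l2) = 13 * 0.262364 = 3.410735.
KL = 3.410735 - 13 + 10 = 0.4107

0.4107


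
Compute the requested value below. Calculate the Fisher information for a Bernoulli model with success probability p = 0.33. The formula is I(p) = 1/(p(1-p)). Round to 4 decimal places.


For Bernoulli(p), Fisher information is I(p) = 1/(p*(1-p)).
p = 0.33, 1-p = 0.67.
p*(1-p) = 0.2211.
I(p) = 1/0.2211 = 4.5228

4.5228


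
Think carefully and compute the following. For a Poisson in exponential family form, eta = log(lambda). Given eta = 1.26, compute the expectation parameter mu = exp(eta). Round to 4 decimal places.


Expectation parameter for Poisson exponential family:
mu = exp(eta).
eta = 1.26.
mu = exp(1.26) = 3.5254

3.5254


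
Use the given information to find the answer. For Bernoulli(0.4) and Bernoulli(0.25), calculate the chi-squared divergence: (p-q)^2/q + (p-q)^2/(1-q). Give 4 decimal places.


Chi-squared divergence between Bernoulli distributions:
chi^2 = (p-q)^2/q + (p-q)^2/(1-q).
p = 0.4, q = 0.25, p-q = 0.15.
(p-q)^2 = 0.0225.
term1 = 0.0225/0.25 = 0.09.
term2 = 0.0225/0.75 = 0.03.
chi^2 = 0.09 + 0.03 = 0.1200

0.1200


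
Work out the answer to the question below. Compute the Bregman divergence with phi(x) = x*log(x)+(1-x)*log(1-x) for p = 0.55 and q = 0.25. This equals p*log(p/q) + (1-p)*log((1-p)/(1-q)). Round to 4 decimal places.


Bregman divergence with negative entropy generator:
D = p*log(p/q) + (1-p)*log((1-p)/(1-q)).
p = 0.55, q = 0.25.
p*log(p/q) = 0.55*log(0.55/0.25) = 0.433652.
(1-p)*log((1-p)/(1-q)) = 0.45*log(0.45/0.75) = -0.229872.
D = 0.433652 + -0.229872 = 0.2038

0.2038


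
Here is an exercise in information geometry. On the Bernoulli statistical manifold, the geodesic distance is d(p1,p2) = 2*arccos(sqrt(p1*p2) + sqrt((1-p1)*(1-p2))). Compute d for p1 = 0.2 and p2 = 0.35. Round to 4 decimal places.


Geodesic distance on Bernoulli manifold:
d(p1,p2) = 2*arccos(sqrt(p1*p2) + sqrt((1-p1)*(1-p2))).
sqrt(p1*p2) = sqrt(0.2*0.35) = 0.264575.
sqrt((1-p1)*(1-p2)) = sqrt(0.8*0.65) = 0.72111.
arg = 0.264575 + 0.72111 = 0.985685.
d = 2*arccos(0.985685) = 0.3388

0.3388


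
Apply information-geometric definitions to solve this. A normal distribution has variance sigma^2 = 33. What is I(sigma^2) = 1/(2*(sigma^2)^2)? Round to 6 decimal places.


Fisher information for variance: I(sigma^2) = 1/(2*sigma^4).
sigma^2 = 33, so sigma^4 = 1089.
I = 1/(2*1089) = 1/2178 = 0.000459

0.000459


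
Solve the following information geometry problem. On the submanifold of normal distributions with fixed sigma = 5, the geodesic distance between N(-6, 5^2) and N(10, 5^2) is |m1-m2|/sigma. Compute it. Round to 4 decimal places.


On the fixed-variance normal subfamily, geodesic distance = |m1-m2|/sigma.
|-6 - 10| = 16.
sigma = 5.
d = 16/5 = 3.2000

3.2000


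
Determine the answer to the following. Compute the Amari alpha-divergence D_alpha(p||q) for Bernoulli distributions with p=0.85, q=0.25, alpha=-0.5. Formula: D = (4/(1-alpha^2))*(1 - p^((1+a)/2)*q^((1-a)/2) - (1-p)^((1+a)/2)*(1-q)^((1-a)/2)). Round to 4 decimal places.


Amari alpha-divergence:
D = (4/(1-alpha^2))*(1 - p^((1+a)/2)*q^((1-a)/2) - (1-p)^((1+a)/2)*(1-q)^((1-a)/2)).
alpha = -0.5, p = 0.85, q = 0.25.
e1 = (1+alpha)/2 = 0.25, e2 = (1-alpha)/2 = 0.75.
t1 = p^e1 * q^e2 = 0.85^0.25 * 0.25^0.75 = 0.339477.
t2 = (1-p)^e1 * (1-q)^e2 = 0.15^0.25 * 0.75^0.75 = 0.501555.
4/(1-alpha^2) = 5.333333.
D = 5.333333*(1 - 0.339477 - 0.501555) = 0.8478

0.8478


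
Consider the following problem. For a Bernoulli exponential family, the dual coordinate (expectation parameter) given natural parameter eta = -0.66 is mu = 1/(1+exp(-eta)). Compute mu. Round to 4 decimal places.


Dual coordinate (expectation parameter) for Bernoulli:
mu = 1/(1+exp(-eta)).
eta = -0.66.
exp(-eta) = exp(0.66) = 1.934792.
mu = 1/(1+1.934792) = 0.3407

0.3407


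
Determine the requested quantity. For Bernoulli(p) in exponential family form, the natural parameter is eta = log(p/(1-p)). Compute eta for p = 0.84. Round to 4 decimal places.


Natural parameter for Bernoulli: eta = log(p/(1-p)).
p = 0.84, 1-p = 0.16.
p/(1-p) = 5.25.
eta = log(5.25) = 1.6582

1.6582


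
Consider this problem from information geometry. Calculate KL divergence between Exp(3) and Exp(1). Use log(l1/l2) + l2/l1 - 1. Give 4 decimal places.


KL divergence for exponential family:
KL = log(l1/l2) + l2/l1 - 1.
log(3/1) = 1.098612.
1/3 = 0.333333.
KL = 1.098612 + 0.333333 - 1 = 0.4319

0.4319


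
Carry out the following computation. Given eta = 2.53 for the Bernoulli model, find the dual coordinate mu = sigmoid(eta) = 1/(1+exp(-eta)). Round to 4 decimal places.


Dual coordinate (expectation parameter) for Bernoulli:
mu = 1/(1+exp(-eta)).
eta = 2.53.
exp(-eta) = exp(-2.53) = 0.079659.
mu = 1/(1+0.079659) = 0.9262

0.9262


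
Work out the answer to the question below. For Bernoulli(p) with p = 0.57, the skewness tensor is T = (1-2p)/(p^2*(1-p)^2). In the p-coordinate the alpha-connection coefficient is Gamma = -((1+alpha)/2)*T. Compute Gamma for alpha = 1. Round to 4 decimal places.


Skewness (Amari-Chentsov) tensor: T = (1-2p)/(p^2*(1-p)^2).
p = 0.57, 1-2p = -0.14, p^2 = 0.3249, (1-p)^2 = 0.1849.
T = -0.14/(0.3249 * 0.1849) = -2.330459.
In the p-coordinate, Gamma^(alpha) = Gamma^(0) - (alpha/2)*T with Gamma^(0) = (1/2)*g'(p) = -T/2,
so Gamma^(alpha) = -((1+alpha)/2)*T.
alpha = 1, -(1+alpha)/2 = -1.0.
Gamma = -1.0 * -2.330459 = 2.3305

2.3305


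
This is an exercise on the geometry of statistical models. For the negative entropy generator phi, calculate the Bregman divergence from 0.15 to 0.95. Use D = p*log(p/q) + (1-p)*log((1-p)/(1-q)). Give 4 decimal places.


Bregman divergence with negative entropy generator:
D = p*log(p/q) + (1-p)*log((1-p)/(1-q)).
p = 0.15, q = 0.95.
p*log(p/q) = 0.15*log(0.15/0.95) = -0.276874.
(1-p)*log((1-p)/(1-q)) = 0.85*log(0.85/0.05) = 2.408231.
D = -0.276874 + 2.408231 = 2.1314

2.1314


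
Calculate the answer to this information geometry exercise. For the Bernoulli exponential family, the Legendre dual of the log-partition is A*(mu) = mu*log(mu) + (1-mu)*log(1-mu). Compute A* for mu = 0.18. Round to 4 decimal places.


Legendre transform for Bernoulli:
A*(mu) = mu*log(mu) + (1-mu)*log(1-mu).
mu = 0.18, 1-mu = 0.82.
mu*log(mu) = 0.18*log(0.18) = -0.308664.
(1-mu)*log(1-mu) = 0.82*log(0.82) = -0.16273.
A* = -0.308664 + -0.16273 = -0.4714

-0.4714


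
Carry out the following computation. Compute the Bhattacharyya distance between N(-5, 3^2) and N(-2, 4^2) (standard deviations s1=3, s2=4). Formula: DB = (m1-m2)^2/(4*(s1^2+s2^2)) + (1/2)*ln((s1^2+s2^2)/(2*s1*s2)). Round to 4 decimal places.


Bhattacharyya distance between two Gaussians:
DB = (m1-m2)^2/(4*(s1^2+s2^2)) + (1/2)*ln((s1^2+s2^2)/(2*s1*s2)).
(m1-m2)^2 = (-3)^2 = 9.
s1^2+s2^2 = 9 + 16 = 25.
term1 = 9/100 = 0.09.
term2 = 0.5*ln(25/24.0) = 0.020411.
DB = 0.09 + 0.020411 = 0.1104

0.1104


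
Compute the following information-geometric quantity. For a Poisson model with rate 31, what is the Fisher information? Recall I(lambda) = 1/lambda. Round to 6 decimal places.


Fisher information for Poisson: I(lambda) = 1/lambda.
lambda = 31.
I(lambda) = 1/31 = 0.032258

0.032258


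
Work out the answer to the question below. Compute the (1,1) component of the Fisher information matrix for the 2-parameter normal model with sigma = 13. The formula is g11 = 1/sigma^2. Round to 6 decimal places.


For the 2-parameter normal family, the Fisher metric has:
  g11 = 1/sigma^2, g22 = 2/sigma^2.
sigma = 13, sigma^2 = 169.
g11 = 0.005917

0.005917


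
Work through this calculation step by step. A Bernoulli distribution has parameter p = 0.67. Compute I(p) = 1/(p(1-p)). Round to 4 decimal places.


For Bernoulli(p), Fisher information is I(p) = 1/(p*(1-p)).
p = 0.67, 1-p = 0.33.
p*(1-p) = 0.2211.
I(p) = 1/0.2211 = 4.5228

4.5228


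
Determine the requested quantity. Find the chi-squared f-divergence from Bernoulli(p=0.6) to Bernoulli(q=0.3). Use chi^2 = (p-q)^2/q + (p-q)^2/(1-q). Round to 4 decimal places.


Chi-squared divergence between Bernoulli distributions:
chi^2 = (p-q)^2/q + (p-q)^2/(1-q).
p = 0.6, q = 0.3, p-q = 0.3.
(p-q)^2 = 0.09.
term1 = 0.09/0.3 = 0.3.
term2 = 0.09/0.7 = 0.128571.
chi^2 = 0.3 + 0.128571 = 0.4286

0.4286


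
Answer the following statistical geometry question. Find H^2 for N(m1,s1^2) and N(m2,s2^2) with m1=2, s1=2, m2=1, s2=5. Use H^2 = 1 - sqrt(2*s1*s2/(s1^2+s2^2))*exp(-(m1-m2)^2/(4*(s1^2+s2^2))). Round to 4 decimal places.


Squared Hellinger distance for Gaussians:
H^2 = 1 - sqrt(2*s1*s2/(s1^2+s2^2)) * exp(-(m1-m2)^2/(4*(s1^2+s2^2))).
s1^2 = 4, s2^2 = 25, s1^2+s2^2 = 29.
sqrt(2*2*5/(29)) = 0.830455.
(m1-m2)^2 = (1)^2 = 1.
exp(-1/(4*29)) = exp(-0.008621) = 0.991416.
H^2 = 1 - 0.830455*0.991416 = 0.1767

0.1767


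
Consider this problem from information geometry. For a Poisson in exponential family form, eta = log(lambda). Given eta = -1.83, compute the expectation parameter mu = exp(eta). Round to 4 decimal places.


Expectation parameter for Poisson exponential family:
mu = exp(eta).
eta = -1.83.
mu = exp(-1.83) = 0.1604

0.1604


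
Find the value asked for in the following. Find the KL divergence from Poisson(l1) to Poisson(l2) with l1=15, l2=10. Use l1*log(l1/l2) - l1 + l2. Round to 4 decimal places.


KL divergence for Poisson:
KL = l1*log(l1/l2) - l1 + l2.
l1 = 15, l2 = 10.
log(15/10) = 0.405465.
l1*log(l1/l2) = 15 * 0.405465 = 6.081977.
KL = 6.081977 - 15 + 10 = 1.0820

1.0820


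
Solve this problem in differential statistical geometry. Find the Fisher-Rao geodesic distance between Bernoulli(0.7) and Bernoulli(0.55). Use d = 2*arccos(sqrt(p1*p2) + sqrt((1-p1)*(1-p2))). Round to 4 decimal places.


Geodesic distance on Bernoulli manifold:
d(p1,p2) = 2*arccos(sqrt(p1*p2) + sqrt((1-p1)*(1-p2))).
sqrt(p1*p2) = sqrt(0.7*0.55) = 0.620484.
sqrt((1-p1)*(1-p2)) = sqrt(0.3*0.45) = 0.367423.
arg = 0.620484 + 0.367423 = 0.987907.
d = 2*arccos(0.987907) = 0.3113

0.3113


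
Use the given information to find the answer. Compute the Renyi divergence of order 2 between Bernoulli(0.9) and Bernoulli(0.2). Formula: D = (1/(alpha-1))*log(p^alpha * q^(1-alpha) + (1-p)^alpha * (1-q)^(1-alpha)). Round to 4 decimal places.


Renyi divergence of order alpha between Bernoulli distributions:
D = (1/(alpha-1))*log(p^alpha * q^(1-alpha) + (1-p)^alpha * (1-q)^(1-alpha)).
alpha = 2, p = 0.9, q = 0.2.
p^alpha * q^(1-alpha) = 0.9^2 * 0.2^-1 = 4.05.
(1-p)^alpha * (1-q)^(1-alpha) = 0.1^2 * 0.8^-1 = 0.0125.
sum = 4.05 + 0.0125 = 4.0625.
D = (1/1)*log(4.0625) = 1.4018

1.4018


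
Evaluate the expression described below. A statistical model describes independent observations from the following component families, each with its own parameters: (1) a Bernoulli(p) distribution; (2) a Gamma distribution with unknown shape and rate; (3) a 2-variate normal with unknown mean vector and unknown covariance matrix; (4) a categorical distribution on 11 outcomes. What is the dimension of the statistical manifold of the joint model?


The dimension of a statistical manifold equals the number of free
(independent) real parameters of the model. For a product of independent
blocks the parameter counts add.
- Bernoulli (p): 1.
- Gamma (shape, rate): 2.
- 2-variate normal: 2 (mean) + 2*3/2 = 3 (symmetric covariance) = 5.
- categorical on 11 outcomes (probabilities sum to 1): 11-1 = 10.
Total = 1 + 2 + 5 + 10 = 18.
Dimension = 18

18


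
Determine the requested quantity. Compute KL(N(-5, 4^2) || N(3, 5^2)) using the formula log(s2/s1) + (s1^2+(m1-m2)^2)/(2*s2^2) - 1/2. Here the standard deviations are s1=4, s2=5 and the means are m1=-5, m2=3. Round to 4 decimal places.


KL divergence between normal distributions:
KL = log(s2/s1) + (s1^2 + (m1-m2)^2)/(2*s2^2) - 1/2.
log(5/4) = 0.223144.
(4^2 + (-5-3)^2)/(2*5^2) = (16 + 64)/50 = 1.6.
KL = 0.223144 + 1.6 - 0.5 = 1.3231

1.3231


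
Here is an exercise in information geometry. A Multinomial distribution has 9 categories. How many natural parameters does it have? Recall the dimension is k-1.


Exponential family dimension calculation:
For Multinomial with k=9 categories, dim = k-1 = 8.

8


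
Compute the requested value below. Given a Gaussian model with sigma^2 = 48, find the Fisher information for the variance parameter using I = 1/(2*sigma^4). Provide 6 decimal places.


Fisher information for variance: I(sigma^2) = 1/(2*sigma^4).
sigma^2 = 48, so sigma^4 = 2304.
I = 1/(2*2304) = 1/4608 = 0.000217

0.000217


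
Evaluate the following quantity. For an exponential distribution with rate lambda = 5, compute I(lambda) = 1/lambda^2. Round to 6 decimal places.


Fisher information for exponential: I(lambda) = 1/lambda^2.
lambda = 5, lambda^2 = 25.
I = 1/25 = 0.040000

0.040000


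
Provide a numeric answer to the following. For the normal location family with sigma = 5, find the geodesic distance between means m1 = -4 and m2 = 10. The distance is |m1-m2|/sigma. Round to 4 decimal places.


On the fixed-variance normal subfamily, geodesic distance = |m1-m2|/sigma.
|-4 - 10| = 14.
sigma = 5.
d = 14/5 = 2.8000

2.8000


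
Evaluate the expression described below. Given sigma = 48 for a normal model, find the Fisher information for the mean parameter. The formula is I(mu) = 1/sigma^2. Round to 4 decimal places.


The Fisher information for the mean of a normal distribution is I(mu) = 1/sigma^2.
sigma = 48, so sigma^2 = 2304.
I(mu) = 1/2304 = 0.0004

0.0004


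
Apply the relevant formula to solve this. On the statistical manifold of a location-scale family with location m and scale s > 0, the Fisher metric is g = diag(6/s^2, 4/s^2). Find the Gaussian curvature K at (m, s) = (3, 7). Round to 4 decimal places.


The metric has the form g = (A dm^2 + B ds^2)/s^2 with A = 6, B = 4.
Substitute u = sqrt(A/B)*m: g = B*(du^2 + ds^2)/s^2, i.e. B times the
Poincare upper half-plane metric, which has constant Gaussian curvature -1.
Scaling a 2D metric by a constant c divides the Gaussian curvature by c,
so K = -1/B = -1/(4) = -0.2500 everywhere (the point (m, s) = (3, 7) is irrelevant:
the curvature is constant).
The requested Gaussian curvature is K = -0.2500.

-0.2500


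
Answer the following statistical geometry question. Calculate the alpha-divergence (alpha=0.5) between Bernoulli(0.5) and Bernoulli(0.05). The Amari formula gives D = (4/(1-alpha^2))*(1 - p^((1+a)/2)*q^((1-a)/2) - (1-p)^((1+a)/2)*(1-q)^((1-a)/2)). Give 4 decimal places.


Amari alpha-divergence:
D = (4/(1-alpha^2))*(1 - p^((1+a)/2)*q^((1-a)/2) - (1-p)^((1+a)/2)*(1-q)^((1-a)/2)).
alpha = 0.5, p = 0.5, q = 0.05.
e1 = (1+alpha)/2 = 0.75, e2 = (1-alpha)/2 = 0.25.
t1 = p^e1 * q^e2 = 0.5^0.75 * 0.05^0.25 = 0.281171.
t2 = (1-p)^e1 * (1-q)^e2 = 0.5^0.75 * 0.95^0.25 = 0.587027.
4/(1-alpha^2) = 5.333333.
D = 5.333333*(1 - 0.281171 - 0.587027) = 0.7029

0.7029


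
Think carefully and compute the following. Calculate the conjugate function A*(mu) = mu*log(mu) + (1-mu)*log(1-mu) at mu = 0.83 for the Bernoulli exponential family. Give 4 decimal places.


Legendre transform for Bernoulli:
A*(mu) = mu*log(mu) + (1-mu)*log(1-mu).
mu = 0.83, 1-mu = 0.17.
mu*log(mu) = 0.83*log(0.83) = -0.154654.
(1-mu)*log(1-mu) = 0.17*log(0.17) = -0.301233.
A* = -0.154654 + -0.301233 = -0.4559

-0.4559


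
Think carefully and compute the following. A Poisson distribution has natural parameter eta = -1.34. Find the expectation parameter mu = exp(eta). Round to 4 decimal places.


Expectation parameter for Poisson exponential family:
mu = exp(eta).
eta = -1.34.
mu = exp(-1.34) = 0.2618

0.2618


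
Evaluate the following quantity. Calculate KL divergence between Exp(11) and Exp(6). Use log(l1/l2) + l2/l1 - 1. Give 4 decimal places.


KL divergence for exponential family:
KL = log(l1/l2) + l2/l1 - 1.
log(11/6) = 0.606136.
6/11 = 0.545455.
KL = 0.606136 + 0.545455 - 1 = 0.1516

0.1516


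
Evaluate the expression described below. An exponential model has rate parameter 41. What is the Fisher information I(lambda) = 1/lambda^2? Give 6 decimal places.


Fisher information for exponential: I(lambda) = 1/lambda^2.
lambda = 41, lambda^2 = 1681.
I = 1/1681 = 0.000595

0.000595


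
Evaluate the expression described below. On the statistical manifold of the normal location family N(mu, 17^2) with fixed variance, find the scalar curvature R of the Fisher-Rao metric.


This family has a single free parameter, so its statistical manifold
is 1-dimensional. The Riemann curvature tensor of any 1-dimensional
Riemannian manifold vanishes identically, so R = 0.

0


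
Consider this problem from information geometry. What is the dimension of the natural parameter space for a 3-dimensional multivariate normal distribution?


Exponential family dimension calculation:
For 3-dim MVN: mean has 3 params, covariance has 3*4/2 = 6 unique entries.
Total dim = 3 + 6 = 9.

9


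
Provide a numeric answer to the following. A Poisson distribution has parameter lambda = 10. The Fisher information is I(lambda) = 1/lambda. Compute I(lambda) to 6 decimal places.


Fisher information for Poisson: I(lambda) = 1/lambda.
lambda = 10.
I(lambda) = 1/10 = 0.100000

0.100000


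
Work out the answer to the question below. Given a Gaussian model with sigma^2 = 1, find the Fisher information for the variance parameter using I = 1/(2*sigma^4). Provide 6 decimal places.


Fisher information for variance: I(sigma^2) = 1/(2*sigma^4).
sigma^2 = 1, so sigma^4 = 1.
I = 1/(2*1) = 1/2 = 0.500000

0.500000


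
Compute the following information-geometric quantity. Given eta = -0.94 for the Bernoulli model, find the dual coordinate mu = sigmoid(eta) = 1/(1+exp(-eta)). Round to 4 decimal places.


Dual coordinate (expectation parameter) for Bernoulli:
mu = 1/(1+exp(-eta)).
eta = -0.94.
exp(-eta) = exp(0.94) = 2.559981.
mu = 1/(1+2.559981) = 0.2809

0.2809


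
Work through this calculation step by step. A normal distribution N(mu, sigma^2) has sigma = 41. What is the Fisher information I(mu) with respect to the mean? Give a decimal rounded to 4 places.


The Fisher information for the mean of a normal distribution is I(mu) = 1/sigma^2.
sigma = 41, so sigma^2 = 1681.
I(mu) = 1/1681 = 0.0006

0.0006


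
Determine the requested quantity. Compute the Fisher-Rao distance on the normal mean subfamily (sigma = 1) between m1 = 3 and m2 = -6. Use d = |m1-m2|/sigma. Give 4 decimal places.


On the fixed-variance normal subfamily, geodesic distance = |m1-m2|/sigma.
|3 - -6| = 9.
sigma = 1.
d = 9/1 = 9.0000

9.0000


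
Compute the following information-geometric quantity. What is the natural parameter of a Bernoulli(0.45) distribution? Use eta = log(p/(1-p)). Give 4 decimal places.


Natural parameter for Bernoulli: eta = log(p/(1-p)).
p = 0.45, 1-p = 0.55.
p/(1-p) = 0.818182.
eta = log(0.818182) = -0.2007

-0.2007


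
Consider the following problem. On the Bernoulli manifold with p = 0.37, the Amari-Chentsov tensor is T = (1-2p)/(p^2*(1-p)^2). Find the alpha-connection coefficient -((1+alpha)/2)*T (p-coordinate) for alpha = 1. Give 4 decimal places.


Skewness (Amari-Chentsov) tensor: T = (1-2p)/(p^2*(1-p)^2).
p = 0.37, 1-2p = 0.26, p^2 = 0.1369, (1-p)^2 = 0.3969.
T = 0.26/(0.1369 * 0.3969) = 4.785076.
In the p-coordinate, Gamma^(alpha) = Gamma^(0) - (alpha/2)*T with Gamma^(0) = (1/2)*g'(p) = -T/2,
so Gamma^(alpha) = -((1+alpha)/2)*T.
alpha = 1, -(1+alpha)/2 = -1.0.
Gamma = -1.0 * 4.785076 = -4.7851

-4.7851


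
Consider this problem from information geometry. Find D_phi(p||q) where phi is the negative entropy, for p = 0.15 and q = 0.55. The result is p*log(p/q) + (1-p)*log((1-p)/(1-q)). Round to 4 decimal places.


Bregman divergence with negative entropy generator:
D = p*log(p/q) + (1-p)*log((1-p)/(1-q)).
p = 0.15, q = 0.55.
p*log(p/q) = 0.15*log(0.15/0.55) = -0.194892.
(1-p)*log((1-p)/(1-q)) = 0.85*log(0.85/0.45) = 0.54059.
D = -0.194892 + 0.54059 = 0.3457

0.3457


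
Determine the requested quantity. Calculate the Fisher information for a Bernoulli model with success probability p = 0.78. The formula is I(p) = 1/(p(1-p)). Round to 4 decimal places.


For Bernoulli(p), Fisher information is I(p) = 1/(p*(1-p)).
p = 0.78, 1-p = 0.22.
p*(1-p) = 0.1716.
I(p) = 1/0.1716 = 5.8275

5.8275


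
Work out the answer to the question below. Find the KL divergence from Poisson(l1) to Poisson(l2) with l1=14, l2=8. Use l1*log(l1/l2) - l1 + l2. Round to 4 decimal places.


KL divergence for Poisson:
KL = l1*log(l1/l2) - l1 + l2.
l1 = 14, l2 = 8.
log(14/8) = 0.559616.
l1*log(l1/l2) = 14 * 0.559616 = 7.834621.
KL = 7.834621 - 14 + 8 = 1.8346

1.8346


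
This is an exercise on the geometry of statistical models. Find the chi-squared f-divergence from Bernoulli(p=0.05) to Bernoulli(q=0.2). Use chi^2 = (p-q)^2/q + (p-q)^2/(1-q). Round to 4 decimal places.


Chi-squared divergence between Bernoulli distributions:
chi^2 = (p-q)^2/q + (p-q)^2/(1-q).
p = 0.05, q = 0.2, p-q = -0.15.
(p-q)^2 = 0.0225.
term1 = 0.0225/0.2 = 0.1125.
term2 = 0.0225/0.8 = 0.028125.
chi^2 = 0.1125 + 0.028125 = 0.1406

0.1406


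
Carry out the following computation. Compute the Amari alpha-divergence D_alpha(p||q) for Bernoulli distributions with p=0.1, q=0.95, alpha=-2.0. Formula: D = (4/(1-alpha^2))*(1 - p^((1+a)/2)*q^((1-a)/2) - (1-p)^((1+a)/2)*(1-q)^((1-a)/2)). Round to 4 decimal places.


Amari alpha-divergence:
D = (4/(1-alpha^2))*(1 - p^((1+a)/2)*q^((1-a)/2) - (1-p)^((1+a)/2)*(1-q)^((1-a)/2)).
alpha = -2.0, p = 0.1, q = 0.95.
e1 = (1+alpha)/2 = -0.5, e2 = (1-alpha)/2 = 1.5.
t1 = p^e1 * q^e2 = 0.1^-0.5 * 0.95^1.5 = 2.928097.
t2 = (1-p)^e1 * (1-q)^e2 = 0.9^-0.5 * 0.05^1.5 = 0.011785.
4/(1-alpha^2) = -1.333333.
D = -1.333333*(1 - 2.928097 - 0.011785) = 2.5865

2.5865


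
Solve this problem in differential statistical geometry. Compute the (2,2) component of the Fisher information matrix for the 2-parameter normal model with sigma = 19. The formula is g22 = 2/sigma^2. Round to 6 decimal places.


For the 2-parameter normal family, the Fisher metric has:
  g11 = 1/sigma^2, g22 = 2/sigma^2.
sigma = 19, sigma^2 = 361.
g22 = 0.005540

0.005540


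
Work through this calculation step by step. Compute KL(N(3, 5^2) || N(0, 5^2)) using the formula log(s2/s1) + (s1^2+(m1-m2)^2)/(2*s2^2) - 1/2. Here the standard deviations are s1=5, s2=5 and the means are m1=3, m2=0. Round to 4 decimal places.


KL divergence between normal distributions:
KL = log(s2/s1) + (s1^2 + (m1-m2)^2)/(2*s2^2) - 1/2.
log(5/5) = 0.0.
(5^2 + (3-0)^2)/(2*5^2) = (25 + 9)/50 = 0.68.
KL = 0.0 + 0.68 - 0.5 = 0.1800

0.1800


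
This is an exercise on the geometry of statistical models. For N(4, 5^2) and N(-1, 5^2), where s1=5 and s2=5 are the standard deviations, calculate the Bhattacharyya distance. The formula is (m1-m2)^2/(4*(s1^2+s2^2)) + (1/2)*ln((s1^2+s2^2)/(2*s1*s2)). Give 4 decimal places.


Bhattacharyya distance between two Gaussians:
DB = (m1-m2)^2/(4*(s1^2+s2^2)) + (1/2)*ln((s1^2+s2^2)/(2*s1*s2)).
(m1-m2)^2 = (5)^2 = 25.
s1^2+s2^2 = 25 + 25 = 50.
term1 = 25/200 = 0.125.
term2 = 0.5*ln(50/50.0) = 0.0.
DB = 0.125 + 0.0 = 0.1250

0.1250


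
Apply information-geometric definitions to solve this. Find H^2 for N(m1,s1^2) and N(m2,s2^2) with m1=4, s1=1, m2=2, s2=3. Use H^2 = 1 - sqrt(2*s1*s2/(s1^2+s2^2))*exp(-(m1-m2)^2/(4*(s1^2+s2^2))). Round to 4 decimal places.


Squared Hellinger distance for Gaussians:
H^2 = 1 - sqrt(2*s1*s2/(s1^2+s2^2)) * exp(-(m1-m2)^2/(4*(s1^2+s2^2))).
s1^2 = 1, s2^2 = 9, s1^2+s2^2 = 10.
sqrt(2*1*3/(10)) = 0.774597.
(m1-m2)^2 = (2)^2 = 4.
exp(-4/(4*10)) = exp(-0.1) = 0.904837.
H^2 = 1 - 0.774597*0.904837 = 0.2991

0.2991


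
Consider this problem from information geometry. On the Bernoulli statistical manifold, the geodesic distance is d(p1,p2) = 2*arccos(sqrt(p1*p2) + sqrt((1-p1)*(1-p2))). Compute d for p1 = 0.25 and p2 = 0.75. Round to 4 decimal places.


Geodesic distance on Bernoulli manifold:
d(p1,p2) = 2*arccos(sqrt(p1*p2) + sqrt((1-p1)*(1-p2))).
sqrt(p1*p2) = sqrt(0.25*0.75) = 0.433013.
sqrt((1-p1)*(1-p2)) = sqrt(0.75*0.25) = 0.433013.
arg = 0.433013 + 0.433013 = 0.866025.
d = 2*arccos(0.866025) = 1.0472

1.0472


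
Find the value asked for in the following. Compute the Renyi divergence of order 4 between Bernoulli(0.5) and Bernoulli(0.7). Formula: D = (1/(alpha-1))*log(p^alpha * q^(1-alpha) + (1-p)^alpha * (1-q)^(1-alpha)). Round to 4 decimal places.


Renyi divergence of order alpha between Bernoulli distributions:
D = (1/(alpha-1))*log(p^alpha * q^(1-alpha) + (1-p)^alpha * (1-q)^(1-alpha)).
alpha = 4, p = 0.5, q = 0.7.
p^alpha * q^(1-alpha) = 0.5^4 * 0.7^-3 = 0.182216.
(1-p)^alpha * (1-q)^(1-alpha) = 0.5^4 * 0.3^-3 = 2.314815.
sum = 0.182216 + 2.314815 = 2.497031.
D = (1/3)*log(2.497031) = 0.3050

0.3050


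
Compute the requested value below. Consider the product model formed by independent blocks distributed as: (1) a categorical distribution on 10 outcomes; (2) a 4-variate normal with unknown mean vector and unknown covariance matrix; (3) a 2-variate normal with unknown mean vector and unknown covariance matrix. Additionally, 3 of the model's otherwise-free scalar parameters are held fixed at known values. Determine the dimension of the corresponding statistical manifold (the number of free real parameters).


The dimension of a statistical manifold equals the number of free
(independent) real parameters of the model. For a product of independent
blocks the parameter counts add.
- categorical on 10 outcomes (probabilities sum to 1): 10-1 = 9.
- 4-variate normal: 4 (mean) + 4*5/2 = 10 (symmetric covariance) = 14.
- 2-variate normal: 2 (mean) + 2*3/2 = 3 (symmetric covariance) = 5.
Total = 9 + 14 + 5 = 28.
3 parameter(s) fixed at known values: 28 - 3 = 25.
Dimension = 25

25


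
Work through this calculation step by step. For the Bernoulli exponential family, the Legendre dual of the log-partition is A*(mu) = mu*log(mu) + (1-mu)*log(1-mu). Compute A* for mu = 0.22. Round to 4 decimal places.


Legendre transform for Bernoulli:
A*(mu) = mu*log(mu) + (1-mu)*log(1-mu).
mu = 0.22, 1-mu = 0.78.
mu*log(mu) = 0.22*log(0.22) = -0.333108.
(1-mu)*log(1-mu) = 0.78*log(0.78) = -0.1938.
A* = -0.333108 + -0.1938 = -0.5269

-0.5269


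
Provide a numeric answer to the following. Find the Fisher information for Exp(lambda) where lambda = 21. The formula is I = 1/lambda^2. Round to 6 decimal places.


Fisher information for exponential: I(lambda) = 1/lambda^2.
lambda = 21, lambda^2 = 441.
I = 1/441 = 0.002268

0.002268


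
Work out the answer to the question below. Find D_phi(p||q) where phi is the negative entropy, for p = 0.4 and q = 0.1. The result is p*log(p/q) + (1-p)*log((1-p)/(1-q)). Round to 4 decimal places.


Bregman divergence with negative entropy generator:
D = p*log(p/q) + (1-p)*log((1-p)/(1-q)).
p = 0.4, q = 0.1.
p*log(p/q) = 0.4*log(0.4/0.1) = 0.554518.
(1-p)*log((1-p)/(1-q)) = 0.6*log(0.6/0.9) = -0.243279.
D = 0.554518 + -0.243279 = 0.3112

0.3112


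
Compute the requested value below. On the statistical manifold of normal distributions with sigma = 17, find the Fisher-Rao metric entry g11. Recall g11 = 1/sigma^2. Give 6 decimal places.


For the 2-parameter normal family, the Fisher metric has:
  g11 = 1/sigma^2, g22 = 2/sigma^2.
sigma = 17, sigma^2 = 289.
g11 = 0.003460

0.003460


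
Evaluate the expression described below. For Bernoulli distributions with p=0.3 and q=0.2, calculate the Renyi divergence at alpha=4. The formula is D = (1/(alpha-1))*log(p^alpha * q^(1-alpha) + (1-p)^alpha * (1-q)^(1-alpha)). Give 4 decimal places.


Renyi divergence of order alpha between Bernoulli distributions:
D = (1/(alpha-1))*log(p^alpha * q^(1-alpha) + (1-p)^alpha * (1-q)^(1-alpha)).
alpha = 4, p = 0.3, q = 0.2.
p^alpha * q^(1-alpha) = 0.3^4 * 0.2^-3 = 1.0125.
(1-p)^alpha * (1-q)^(1-alpha) = 0.7^4 * 0.8^-3 = 0.468945.
sum = 1.0125 + 0.468945 = 1.481445.
D = (1/3)*log(1.481445) = 0.1310

0.1310


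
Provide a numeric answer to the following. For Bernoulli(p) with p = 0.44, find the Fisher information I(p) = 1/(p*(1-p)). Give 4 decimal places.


For Bernoulli(p), Fisher information is I(p) = 1/(p*(1-p)).
p = 0.44, 1-p = 0.56.
p*(1-p) = 0.2464.
I(p) = 1/0.2464 = 4.0584

4.0584


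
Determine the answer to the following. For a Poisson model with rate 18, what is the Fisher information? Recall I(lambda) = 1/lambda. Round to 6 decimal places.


Fisher information for Poisson: I(lambda) = 1/lambda.
lambda = 18.
I(lambda) = 1/18 = 0.055556

0.055556


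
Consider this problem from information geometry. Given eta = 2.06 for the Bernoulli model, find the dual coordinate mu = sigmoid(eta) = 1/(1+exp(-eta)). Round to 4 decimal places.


Dual coordinate (expectation parameter) for Bernoulli:
mu = 1/(1+exp(-eta)).
eta = 2.06.
exp(-eta) = exp(-2.06) = 0.127454.
mu = 1/(1+0.127454) = 0.8870

0.8870


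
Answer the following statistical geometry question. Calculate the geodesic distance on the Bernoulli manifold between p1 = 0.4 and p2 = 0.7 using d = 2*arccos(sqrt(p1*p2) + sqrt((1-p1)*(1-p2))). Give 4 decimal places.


Geodesic distance on Bernoulli manifold:
d(p1,p2) = 2*arccos(sqrt(p1*p2) + sqrt((1-p1)*(1-p2))).
sqrt(p1*p2) = sqrt(0.4*0.7) = 0.52915.
sqrt((1-p1)*(1-p2)) = sqrt(0.6*0.3) = 0.424264.
arg = 0.52915 + 0.424264 = 0.953414.
d = 2*arccos(0.953414) = 0.6129

0.6129


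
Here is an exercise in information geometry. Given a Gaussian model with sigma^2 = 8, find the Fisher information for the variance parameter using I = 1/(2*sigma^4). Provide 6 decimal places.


Fisher information for variance: I(sigma^2) = 1/(2*sigma^4).
sigma^2 = 8, so sigma^4 = 64.
I = 1/(2*64) = 1/128 = 0.007813

0.007813


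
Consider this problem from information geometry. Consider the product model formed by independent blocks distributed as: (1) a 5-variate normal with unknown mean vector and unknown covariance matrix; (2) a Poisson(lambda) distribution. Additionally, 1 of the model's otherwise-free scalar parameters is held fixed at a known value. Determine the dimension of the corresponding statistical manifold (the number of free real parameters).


The dimension of a statistical manifold equals the number of free
(independent) real parameters of the model. For a product of independent
blocks the parameter counts add.
- 5-variate normal: 5 (mean) + 5*6/2 = 15 (symmetric covariance) = 20.
- Poisson (lambda): 1.
Total = 20 + 1 = 21.
1 parameter(s) fixed at known values: 21 - 1 = 20.
Dimension = 20

20


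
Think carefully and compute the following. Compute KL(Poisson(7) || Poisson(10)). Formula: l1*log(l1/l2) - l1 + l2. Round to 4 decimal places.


KL divergence for Poisson:
KL = l1*log(l1/l2) - l1 + l2.
l1 = 7, l2 = 10.
log(7/10) = -0.356675.
l1*log(l1/l2) = 7 * -0.356675 = -2.496725.
KL = -2.496725 - 7 + 10 = 0.5033

0.5033


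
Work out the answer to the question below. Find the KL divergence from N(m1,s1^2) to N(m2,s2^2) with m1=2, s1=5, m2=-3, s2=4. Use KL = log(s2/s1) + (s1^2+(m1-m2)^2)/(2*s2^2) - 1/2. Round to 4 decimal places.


KL divergence between normal distributions:
KL = log(s2/s1) + (s1^2 + (m1-m2)^2)/(2*s2^2) - 1/2.
log(4/5) = -0.223144.
(5^2 + (2--3)^2)/(2*4^2) = (25 + 25)/32 = 1.5625.
KL = -0.223144 + 1.5625 - 0.5 = 0.8394

0.8394


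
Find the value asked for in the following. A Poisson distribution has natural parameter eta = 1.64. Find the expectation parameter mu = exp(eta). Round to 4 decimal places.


Expectation parameter for Poisson exponential family:
mu = exp(eta).
eta = 1.64.
mu = exp(1.64) = 5.1552

5.1552


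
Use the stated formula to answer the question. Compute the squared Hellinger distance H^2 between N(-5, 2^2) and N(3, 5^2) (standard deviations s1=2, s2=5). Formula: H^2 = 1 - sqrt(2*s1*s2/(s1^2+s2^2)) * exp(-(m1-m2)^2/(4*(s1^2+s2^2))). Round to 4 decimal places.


Squared Hellinger distance for Gaussians:
H^2 = 1 - sqrt(2*s1*s2/(s1^2+s2^2)) * exp(-(m1-m2)^2/(4*(s1^2+s2^2))).
s1^2 = 4, s2^2 = 25, s1^2+s2^2 = 29.
sqrt(2*2*5/(29)) = 0.830455.
(m1-m2)^2 = (-8)^2 = 64.
exp(-64/(4*29)) = exp(-0.551724) = 0.575956.
H^2 = 1 - 0.830455*0.575956 = 0.5217

0.5217


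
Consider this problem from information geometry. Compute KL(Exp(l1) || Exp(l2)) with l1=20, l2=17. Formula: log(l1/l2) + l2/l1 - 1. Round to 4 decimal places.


KL divergence for exponential family:
KL = log(l1/l2) + l2/l1 - 1.
log(20/17) = 0.162519.
17/20 = 0.85.
KL = 0.162519 + 0.85 - 1 = 0.0125

0.0125


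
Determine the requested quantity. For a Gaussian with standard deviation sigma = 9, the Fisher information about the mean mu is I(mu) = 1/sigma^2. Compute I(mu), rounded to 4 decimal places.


The Fisher information for the mean of a normal distribution is I(mu) = 1/sigma^2.
sigma = 9, so sigma^2 = 81.
I(mu) = 1/81 = 0.0123

0.0123


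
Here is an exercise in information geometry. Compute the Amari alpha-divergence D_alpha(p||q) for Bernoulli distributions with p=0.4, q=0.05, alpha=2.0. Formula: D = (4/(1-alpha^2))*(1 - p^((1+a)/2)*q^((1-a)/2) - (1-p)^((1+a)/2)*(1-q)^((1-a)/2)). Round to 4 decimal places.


Amari alpha-divergence:
D = (4/(1-alpha^2))*(1 - p^((1+a)/2)*q^((1-a)/2) - (1-p)^((1+a)/2)*(1-q)^((1-a)/2)).
alpha = 2.0, p = 0.4, q = 0.05.
e1 = (1+alpha)/2 = 1.5, e2 = (1-alpha)/2 = -0.5.
t1 = p^e1 * q^e2 = 0.4^1.5 * 0.05^-0.5 = 1.131371.
t2 = (1-p)^e1 * (1-q)^e2 = 0.6^1.5 * 0.95^-0.5 = 0.476832.
4/(1-alpha^2) = -1.333333.
D = -1.333333*(1 - 1.131371 - 0.476832) = 0.8109

0.8109


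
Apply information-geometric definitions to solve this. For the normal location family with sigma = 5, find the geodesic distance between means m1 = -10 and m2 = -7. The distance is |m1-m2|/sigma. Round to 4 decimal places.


On the fixed-variance normal subfamily, geodesic distance = |m1-m2|/sigma.
|-10 - -7| = 3.
sigma = 5.
d = 3/5 = 0.6000

0.6000


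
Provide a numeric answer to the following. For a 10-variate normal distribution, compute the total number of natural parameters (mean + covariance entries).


Exponential family dimension calculation:
For 10-dim MVN: mean has 10 params, covariance has 10*11/2 = 55 unique entries.
Total dim = 10 + 55 = 65.

65


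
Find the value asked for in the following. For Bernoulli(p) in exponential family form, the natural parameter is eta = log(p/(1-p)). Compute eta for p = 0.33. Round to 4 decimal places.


Natural parameter for Bernoulli: eta = log(p/(1-p)).
p = 0.33, 1-p = 0.67.
p/(1-p) = 0.492537.
eta = log(0.492537) = -0.7082

-0.7082


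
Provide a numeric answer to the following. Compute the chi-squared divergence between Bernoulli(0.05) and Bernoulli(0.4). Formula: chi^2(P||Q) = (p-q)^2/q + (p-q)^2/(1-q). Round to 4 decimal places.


Chi-squared divergence between Bernoulli distributions:
chi^2 = (p-q)^2/q + (p-q)^2/(1-q).
p = 0.05, q = 0.4, p-q = -0.35.
(p-q)^2 = 0.1225.
term1 = 0.1225/0.4 = 0.30625.
term2 = 0.1225/0.6 = 0.204167.
chi^2 = 0.30625 + 0.204167 = 0.5104

0.5104


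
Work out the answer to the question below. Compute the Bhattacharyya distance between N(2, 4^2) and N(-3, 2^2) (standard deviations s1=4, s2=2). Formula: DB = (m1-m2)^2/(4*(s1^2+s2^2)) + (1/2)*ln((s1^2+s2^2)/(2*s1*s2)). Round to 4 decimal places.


Bhattacharyya distance between two Gaussians:
DB = (m1-m2)^2/(4*(s1^2+s2^2)) + (1/2)*ln((s1^2+s2^2)/(2*s1*s2)).
(m1-m2)^2 = (5)^2 = 25.
s1^2+s2^2 = 16 + 4 = 20.
term1 = 25/80 = 0.3125.
term2 = 0.5*ln(20/16.0) = 0.111572.
DB = 0.3125 + 0.111572 = 0.4241

0.4241


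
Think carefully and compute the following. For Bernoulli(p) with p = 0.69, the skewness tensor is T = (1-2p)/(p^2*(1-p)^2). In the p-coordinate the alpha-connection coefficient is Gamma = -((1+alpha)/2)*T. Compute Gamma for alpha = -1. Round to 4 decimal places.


Skewness (Amari-Chentsov) tensor: T = (1-2p)/(p^2*(1-p)^2).
p = 0.69, 1-2p = -0.38, p^2 = 0.4761, (1-p)^2 = 0.0961.
T = -0.38/(0.4761 * 0.0961) = -8.305428.
In the p-coordinate, Gamma^(alpha) = Gamma^(0) - (alpha/2)*T with Gamma^(0) = (1/2)*g'(p) = -T/2,
so Gamma^(alpha) = -((1+alpha)/2)*T.
alpha = -1, -(1+alpha)/2 = 0.0.
Gamma = 0.0 * -8.305428 = 0.0000

0.0000
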